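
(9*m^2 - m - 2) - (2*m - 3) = 9*m^2 - 3*m + 1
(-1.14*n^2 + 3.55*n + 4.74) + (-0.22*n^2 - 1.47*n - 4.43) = -1.36*n^2 + 2.08*n + 0.31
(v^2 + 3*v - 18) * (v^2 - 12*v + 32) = v^4 - 9*v^3 - 22*v^2 + 312*v - 576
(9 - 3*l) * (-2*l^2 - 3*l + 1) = 6*l^3 - 9*l^2 - 30*l + 9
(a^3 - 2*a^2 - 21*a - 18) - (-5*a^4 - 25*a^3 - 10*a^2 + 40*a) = 5*a^4 + 26*a^3 + 8*a^2 - 61*a - 18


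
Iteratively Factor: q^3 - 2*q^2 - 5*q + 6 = (q - 3)*(q^2 + q - 2) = (q - 3)*(q - 1)*(q + 2)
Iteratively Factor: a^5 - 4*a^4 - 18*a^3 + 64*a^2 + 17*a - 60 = (a + 4)*(a^4 - 8*a^3 + 14*a^2 + 8*a - 15) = (a - 5)*(a + 4)*(a^3 - 3*a^2 - a + 3) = (a - 5)*(a - 1)*(a + 4)*(a^2 - 2*a - 3) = (a - 5)*(a - 1)*(a + 1)*(a + 4)*(a - 3)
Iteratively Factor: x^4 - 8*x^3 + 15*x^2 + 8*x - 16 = (x - 1)*(x^3 - 7*x^2 + 8*x + 16) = (x - 4)*(x - 1)*(x^2 - 3*x - 4) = (x - 4)^2*(x - 1)*(x + 1)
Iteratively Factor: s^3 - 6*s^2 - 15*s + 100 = (s - 5)*(s^2 - s - 20) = (s - 5)*(s + 4)*(s - 5)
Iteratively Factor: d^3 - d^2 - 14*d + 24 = (d - 3)*(d^2 + 2*d - 8) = (d - 3)*(d + 4)*(d - 2)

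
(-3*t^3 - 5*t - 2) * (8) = -24*t^3 - 40*t - 16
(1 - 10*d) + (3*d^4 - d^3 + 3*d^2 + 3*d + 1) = 3*d^4 - d^3 + 3*d^2 - 7*d + 2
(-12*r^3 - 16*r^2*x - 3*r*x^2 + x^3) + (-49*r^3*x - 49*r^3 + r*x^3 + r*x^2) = -49*r^3*x - 61*r^3 - 16*r^2*x + r*x^3 - 2*r*x^2 + x^3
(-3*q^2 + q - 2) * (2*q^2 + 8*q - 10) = -6*q^4 - 22*q^3 + 34*q^2 - 26*q + 20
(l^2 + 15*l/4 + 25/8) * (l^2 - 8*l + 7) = l^4 - 17*l^3/4 - 159*l^2/8 + 5*l/4 + 175/8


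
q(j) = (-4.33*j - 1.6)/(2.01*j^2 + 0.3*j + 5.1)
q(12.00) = -0.18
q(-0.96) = 0.38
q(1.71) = -0.78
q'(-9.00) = 0.02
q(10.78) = -0.20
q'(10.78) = 0.02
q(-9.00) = 0.23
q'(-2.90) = 0.07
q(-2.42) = 0.55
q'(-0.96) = -0.44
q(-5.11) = 0.37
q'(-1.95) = -0.01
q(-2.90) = 0.52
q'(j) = (-4.33*j - 1.6)*(-4.02*j - 0.3)/(2.01*j^2 + 0.3*j + 5.1)^2 - 4.33/(2.01*j^2 + 0.3*j + 5.1)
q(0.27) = -0.52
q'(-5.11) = 0.05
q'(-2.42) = 0.05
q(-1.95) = 0.56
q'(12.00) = 0.01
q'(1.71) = 0.11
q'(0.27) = -0.68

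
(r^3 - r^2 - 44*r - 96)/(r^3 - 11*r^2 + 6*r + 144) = (r + 4)/(r - 6)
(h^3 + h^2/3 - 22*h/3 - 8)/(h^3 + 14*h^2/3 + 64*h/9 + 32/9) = 3*(h - 3)/(3*h + 4)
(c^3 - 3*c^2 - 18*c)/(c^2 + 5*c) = (c^2 - 3*c - 18)/(c + 5)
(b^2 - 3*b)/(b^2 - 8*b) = (b - 3)/(b - 8)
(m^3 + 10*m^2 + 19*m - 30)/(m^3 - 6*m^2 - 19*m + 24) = (m^2 + 11*m + 30)/(m^2 - 5*m - 24)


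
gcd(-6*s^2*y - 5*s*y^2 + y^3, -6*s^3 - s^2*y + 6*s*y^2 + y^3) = s + y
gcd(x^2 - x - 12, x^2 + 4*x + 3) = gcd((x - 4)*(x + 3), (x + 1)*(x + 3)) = x + 3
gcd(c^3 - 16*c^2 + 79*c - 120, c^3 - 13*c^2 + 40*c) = c^2 - 13*c + 40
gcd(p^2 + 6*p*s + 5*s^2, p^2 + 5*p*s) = p + 5*s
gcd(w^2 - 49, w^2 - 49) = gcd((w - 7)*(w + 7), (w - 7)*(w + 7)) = w^2 - 49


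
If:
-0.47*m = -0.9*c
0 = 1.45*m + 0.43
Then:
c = -0.15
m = -0.30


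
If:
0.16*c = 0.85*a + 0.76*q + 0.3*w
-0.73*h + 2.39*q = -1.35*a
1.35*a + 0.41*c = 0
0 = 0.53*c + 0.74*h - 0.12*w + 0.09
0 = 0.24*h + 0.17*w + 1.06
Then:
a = 2.92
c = -9.61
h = 4.68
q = -0.22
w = -12.84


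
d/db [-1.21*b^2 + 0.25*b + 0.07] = 0.25 - 2.42*b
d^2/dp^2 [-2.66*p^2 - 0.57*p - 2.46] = -5.32000000000000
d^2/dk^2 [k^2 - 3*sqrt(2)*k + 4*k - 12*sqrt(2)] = 2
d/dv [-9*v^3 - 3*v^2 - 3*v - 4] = -27*v^2 - 6*v - 3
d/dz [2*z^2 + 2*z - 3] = 4*z + 2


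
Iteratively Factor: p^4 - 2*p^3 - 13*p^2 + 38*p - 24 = (p + 4)*(p^3 - 6*p^2 + 11*p - 6) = (p - 3)*(p + 4)*(p^2 - 3*p + 2) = (p - 3)*(p - 1)*(p + 4)*(p - 2)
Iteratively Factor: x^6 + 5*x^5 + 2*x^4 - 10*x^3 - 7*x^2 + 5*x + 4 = (x + 1)*(x^5 + 4*x^4 - 2*x^3 - 8*x^2 + x + 4) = (x + 1)*(x + 4)*(x^4 - 2*x^2 + 1) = (x + 1)^2*(x + 4)*(x^3 - x^2 - x + 1) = (x - 1)*(x + 1)^2*(x + 4)*(x^2 - 1) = (x - 1)*(x + 1)^3*(x + 4)*(x - 1)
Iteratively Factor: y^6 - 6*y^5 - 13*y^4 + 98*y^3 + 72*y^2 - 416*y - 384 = (y + 1)*(y^5 - 7*y^4 - 6*y^3 + 104*y^2 - 32*y - 384) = (y - 4)*(y + 1)*(y^4 - 3*y^3 - 18*y^2 + 32*y + 96) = (y - 4)^2*(y + 1)*(y^3 + y^2 - 14*y - 24) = (y - 4)^2*(y + 1)*(y + 3)*(y^2 - 2*y - 8) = (y - 4)^3*(y + 1)*(y + 3)*(y + 2)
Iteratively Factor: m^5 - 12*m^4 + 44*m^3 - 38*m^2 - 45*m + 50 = (m - 5)*(m^4 - 7*m^3 + 9*m^2 + 7*m - 10) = (m - 5)*(m - 2)*(m^3 - 5*m^2 - m + 5) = (m - 5)*(m - 2)*(m - 1)*(m^2 - 4*m - 5) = (m - 5)^2*(m - 2)*(m - 1)*(m + 1)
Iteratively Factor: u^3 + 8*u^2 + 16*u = (u + 4)*(u^2 + 4*u) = u*(u + 4)*(u + 4)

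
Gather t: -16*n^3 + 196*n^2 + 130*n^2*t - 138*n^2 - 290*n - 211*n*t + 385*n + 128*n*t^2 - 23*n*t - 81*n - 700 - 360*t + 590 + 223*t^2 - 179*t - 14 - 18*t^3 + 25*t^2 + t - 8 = -16*n^3 + 58*n^2 + 14*n - 18*t^3 + t^2*(128*n + 248) + t*(130*n^2 - 234*n - 538) - 132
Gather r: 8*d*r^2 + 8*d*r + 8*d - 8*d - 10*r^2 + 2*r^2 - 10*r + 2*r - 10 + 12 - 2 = r^2*(8*d - 8) + r*(8*d - 8)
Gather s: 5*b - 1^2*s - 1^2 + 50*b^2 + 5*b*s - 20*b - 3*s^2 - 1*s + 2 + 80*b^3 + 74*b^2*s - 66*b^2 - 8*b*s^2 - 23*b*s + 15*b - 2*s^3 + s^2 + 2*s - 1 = 80*b^3 - 16*b^2 - 2*s^3 + s^2*(-8*b - 2) + s*(74*b^2 - 18*b)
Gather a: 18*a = 18*a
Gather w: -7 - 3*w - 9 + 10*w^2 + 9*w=10*w^2 + 6*w - 16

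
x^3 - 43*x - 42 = (x - 7)*(x + 1)*(x + 6)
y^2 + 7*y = y*(y + 7)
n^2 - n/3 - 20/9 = (n - 5/3)*(n + 4/3)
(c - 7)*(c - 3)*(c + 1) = c^3 - 9*c^2 + 11*c + 21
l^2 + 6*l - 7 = (l - 1)*(l + 7)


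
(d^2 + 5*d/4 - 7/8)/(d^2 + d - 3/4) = (4*d + 7)/(2*(2*d + 3))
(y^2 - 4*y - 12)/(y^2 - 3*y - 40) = (-y^2 + 4*y + 12)/(-y^2 + 3*y + 40)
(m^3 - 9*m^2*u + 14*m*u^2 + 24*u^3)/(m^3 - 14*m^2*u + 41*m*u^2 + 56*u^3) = (m^2 - 10*m*u + 24*u^2)/(m^2 - 15*m*u + 56*u^2)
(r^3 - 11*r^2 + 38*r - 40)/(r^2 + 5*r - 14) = (r^2 - 9*r + 20)/(r + 7)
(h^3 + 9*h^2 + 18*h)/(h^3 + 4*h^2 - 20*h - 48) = h*(h + 3)/(h^2 - 2*h - 8)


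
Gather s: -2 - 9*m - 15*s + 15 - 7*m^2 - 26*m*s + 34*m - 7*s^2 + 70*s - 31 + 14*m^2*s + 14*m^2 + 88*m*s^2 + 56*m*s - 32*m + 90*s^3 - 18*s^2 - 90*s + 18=7*m^2 - 7*m + 90*s^3 + s^2*(88*m - 25) + s*(14*m^2 + 30*m - 35)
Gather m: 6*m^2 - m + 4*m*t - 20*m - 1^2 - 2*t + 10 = 6*m^2 + m*(4*t - 21) - 2*t + 9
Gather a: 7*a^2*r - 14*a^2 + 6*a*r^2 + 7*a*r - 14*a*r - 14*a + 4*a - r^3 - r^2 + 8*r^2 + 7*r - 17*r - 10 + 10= a^2*(7*r - 14) + a*(6*r^2 - 7*r - 10) - r^3 + 7*r^2 - 10*r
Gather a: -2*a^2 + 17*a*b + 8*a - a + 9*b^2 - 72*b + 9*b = -2*a^2 + a*(17*b + 7) + 9*b^2 - 63*b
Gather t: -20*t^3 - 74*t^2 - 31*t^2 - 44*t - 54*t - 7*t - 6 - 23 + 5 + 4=-20*t^3 - 105*t^2 - 105*t - 20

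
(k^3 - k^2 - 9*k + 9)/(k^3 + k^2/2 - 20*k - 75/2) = 2*(k^2 - 4*k + 3)/(2*k^2 - 5*k - 25)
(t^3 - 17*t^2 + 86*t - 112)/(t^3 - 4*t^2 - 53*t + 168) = (t^2 - 9*t + 14)/(t^2 + 4*t - 21)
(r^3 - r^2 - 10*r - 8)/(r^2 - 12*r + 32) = (r^2 + 3*r + 2)/(r - 8)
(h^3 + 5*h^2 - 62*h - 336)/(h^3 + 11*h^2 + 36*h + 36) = (h^2 - h - 56)/(h^2 + 5*h + 6)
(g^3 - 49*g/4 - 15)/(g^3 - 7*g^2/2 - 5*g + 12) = (4*g^2 + 16*g + 15)/(2*(2*g^2 + g - 6))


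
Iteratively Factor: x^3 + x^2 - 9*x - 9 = (x + 1)*(x^2 - 9) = (x + 1)*(x + 3)*(x - 3)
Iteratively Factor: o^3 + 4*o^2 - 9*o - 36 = (o + 3)*(o^2 + o - 12) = (o - 3)*(o + 3)*(o + 4)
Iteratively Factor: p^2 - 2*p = (p - 2)*(p)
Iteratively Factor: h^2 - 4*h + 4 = (h - 2)*(h - 2)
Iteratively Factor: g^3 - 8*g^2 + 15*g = (g - 5)*(g^2 - 3*g) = (g - 5)*(g - 3)*(g)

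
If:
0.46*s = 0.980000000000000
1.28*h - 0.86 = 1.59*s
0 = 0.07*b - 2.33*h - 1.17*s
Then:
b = 146.06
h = 3.32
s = 2.13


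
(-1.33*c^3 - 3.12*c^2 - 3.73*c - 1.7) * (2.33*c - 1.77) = -3.0989*c^4 - 4.9155*c^3 - 3.1685*c^2 + 2.6411*c + 3.009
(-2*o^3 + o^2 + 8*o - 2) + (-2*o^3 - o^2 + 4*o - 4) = -4*o^3 + 12*o - 6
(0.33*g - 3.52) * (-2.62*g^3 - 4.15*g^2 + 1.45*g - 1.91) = -0.8646*g^4 + 7.8529*g^3 + 15.0865*g^2 - 5.7343*g + 6.7232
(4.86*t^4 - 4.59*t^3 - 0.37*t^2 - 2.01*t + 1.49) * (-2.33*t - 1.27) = -11.3238*t^5 + 4.5225*t^4 + 6.6914*t^3 + 5.1532*t^2 - 0.919*t - 1.8923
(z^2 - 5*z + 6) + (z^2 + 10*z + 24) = 2*z^2 + 5*z + 30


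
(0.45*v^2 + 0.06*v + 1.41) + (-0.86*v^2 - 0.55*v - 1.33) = -0.41*v^2 - 0.49*v + 0.0799999999999998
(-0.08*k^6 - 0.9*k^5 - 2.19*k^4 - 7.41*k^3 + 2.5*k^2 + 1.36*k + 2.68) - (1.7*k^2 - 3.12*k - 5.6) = -0.08*k^6 - 0.9*k^5 - 2.19*k^4 - 7.41*k^3 + 0.8*k^2 + 4.48*k + 8.28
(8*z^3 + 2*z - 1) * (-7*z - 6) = -56*z^4 - 48*z^3 - 14*z^2 - 5*z + 6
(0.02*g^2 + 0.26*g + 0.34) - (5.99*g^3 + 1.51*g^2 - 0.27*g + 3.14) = -5.99*g^3 - 1.49*g^2 + 0.53*g - 2.8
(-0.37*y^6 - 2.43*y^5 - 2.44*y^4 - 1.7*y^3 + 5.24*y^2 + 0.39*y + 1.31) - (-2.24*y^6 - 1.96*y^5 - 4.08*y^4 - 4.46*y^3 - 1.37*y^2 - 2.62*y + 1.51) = 1.87*y^6 - 0.47*y^5 + 1.64*y^4 + 2.76*y^3 + 6.61*y^2 + 3.01*y - 0.2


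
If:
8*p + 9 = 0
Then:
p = -9/8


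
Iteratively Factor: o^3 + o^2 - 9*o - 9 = (o + 1)*(o^2 - 9) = (o + 1)*(o + 3)*(o - 3)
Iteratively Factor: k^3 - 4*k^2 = (k)*(k^2 - 4*k) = k*(k - 4)*(k)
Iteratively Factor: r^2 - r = (r)*(r - 1)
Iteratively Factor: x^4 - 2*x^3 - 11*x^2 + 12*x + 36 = (x - 3)*(x^3 + x^2 - 8*x - 12) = (x - 3)^2*(x^2 + 4*x + 4) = (x - 3)^2*(x + 2)*(x + 2)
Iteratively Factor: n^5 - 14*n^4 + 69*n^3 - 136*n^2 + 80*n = (n - 5)*(n^4 - 9*n^3 + 24*n^2 - 16*n) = (n - 5)*(n - 4)*(n^3 - 5*n^2 + 4*n) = (n - 5)*(n - 4)^2*(n^2 - n) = (n - 5)*(n - 4)^2*(n - 1)*(n)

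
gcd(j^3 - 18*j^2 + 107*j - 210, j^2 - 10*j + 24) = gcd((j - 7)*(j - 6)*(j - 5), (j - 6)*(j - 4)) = j - 6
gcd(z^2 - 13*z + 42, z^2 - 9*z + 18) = z - 6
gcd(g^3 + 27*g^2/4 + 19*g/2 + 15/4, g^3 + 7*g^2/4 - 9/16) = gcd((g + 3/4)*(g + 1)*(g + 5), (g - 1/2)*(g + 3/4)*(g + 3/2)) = g + 3/4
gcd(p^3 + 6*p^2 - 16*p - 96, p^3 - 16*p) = p^2 - 16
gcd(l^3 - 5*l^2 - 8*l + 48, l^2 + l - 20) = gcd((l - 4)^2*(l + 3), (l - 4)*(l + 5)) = l - 4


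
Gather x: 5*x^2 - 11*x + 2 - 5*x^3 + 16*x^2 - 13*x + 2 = -5*x^3 + 21*x^2 - 24*x + 4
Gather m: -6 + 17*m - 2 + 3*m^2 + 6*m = 3*m^2 + 23*m - 8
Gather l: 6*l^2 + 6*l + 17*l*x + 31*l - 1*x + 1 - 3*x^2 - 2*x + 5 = 6*l^2 + l*(17*x + 37) - 3*x^2 - 3*x + 6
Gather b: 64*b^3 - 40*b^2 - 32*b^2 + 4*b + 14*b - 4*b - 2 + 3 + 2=64*b^3 - 72*b^2 + 14*b + 3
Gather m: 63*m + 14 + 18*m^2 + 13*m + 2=18*m^2 + 76*m + 16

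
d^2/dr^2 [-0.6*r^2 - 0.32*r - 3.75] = -1.20000000000000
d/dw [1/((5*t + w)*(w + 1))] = -(5*t + 2*w + 1)/((5*t + w)^2*(w + 1)^2)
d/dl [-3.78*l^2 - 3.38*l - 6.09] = -7.56*l - 3.38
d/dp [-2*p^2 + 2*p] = 2 - 4*p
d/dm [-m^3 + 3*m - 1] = 3 - 3*m^2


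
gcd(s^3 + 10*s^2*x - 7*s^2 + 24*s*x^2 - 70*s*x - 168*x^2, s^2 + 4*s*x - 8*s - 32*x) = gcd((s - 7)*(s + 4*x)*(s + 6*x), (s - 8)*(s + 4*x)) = s + 4*x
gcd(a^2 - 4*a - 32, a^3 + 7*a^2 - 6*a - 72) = a + 4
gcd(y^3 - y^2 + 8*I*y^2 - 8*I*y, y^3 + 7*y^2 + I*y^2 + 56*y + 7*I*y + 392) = y + 8*I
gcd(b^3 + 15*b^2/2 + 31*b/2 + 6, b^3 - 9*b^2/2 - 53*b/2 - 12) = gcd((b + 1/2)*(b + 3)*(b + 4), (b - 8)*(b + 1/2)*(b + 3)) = b^2 + 7*b/2 + 3/2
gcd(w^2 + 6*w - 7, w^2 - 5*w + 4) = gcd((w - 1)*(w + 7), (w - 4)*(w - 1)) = w - 1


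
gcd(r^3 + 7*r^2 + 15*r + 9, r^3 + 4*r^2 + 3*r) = r^2 + 4*r + 3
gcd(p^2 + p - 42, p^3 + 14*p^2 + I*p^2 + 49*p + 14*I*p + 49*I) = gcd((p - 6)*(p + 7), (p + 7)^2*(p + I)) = p + 7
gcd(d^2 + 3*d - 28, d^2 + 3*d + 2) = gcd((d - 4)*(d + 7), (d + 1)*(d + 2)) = 1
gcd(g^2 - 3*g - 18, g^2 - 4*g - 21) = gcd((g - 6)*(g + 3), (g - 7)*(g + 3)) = g + 3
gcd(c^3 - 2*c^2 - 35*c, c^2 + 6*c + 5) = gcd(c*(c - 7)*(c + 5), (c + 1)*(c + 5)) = c + 5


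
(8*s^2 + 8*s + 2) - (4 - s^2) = 9*s^2 + 8*s - 2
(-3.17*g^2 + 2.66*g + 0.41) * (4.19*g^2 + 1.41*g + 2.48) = -13.2823*g^4 + 6.6757*g^3 - 2.3931*g^2 + 7.1749*g + 1.0168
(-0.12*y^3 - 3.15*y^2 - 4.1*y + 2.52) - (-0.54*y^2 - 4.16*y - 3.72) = -0.12*y^3 - 2.61*y^2 + 0.0600000000000005*y + 6.24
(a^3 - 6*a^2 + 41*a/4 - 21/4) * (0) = 0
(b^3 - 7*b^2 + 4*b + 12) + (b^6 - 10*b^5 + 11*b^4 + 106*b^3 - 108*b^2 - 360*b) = b^6 - 10*b^5 + 11*b^4 + 107*b^3 - 115*b^2 - 356*b + 12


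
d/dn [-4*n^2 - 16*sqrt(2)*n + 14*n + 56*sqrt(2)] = -8*n - 16*sqrt(2) + 14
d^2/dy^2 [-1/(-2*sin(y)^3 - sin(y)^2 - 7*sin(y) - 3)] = (-36*sin(y)^6 - 22*sin(y)^5 + 16*sin(y)^4 + 65*sin(y)^3 + 53*sin(y)^2 + 27*sin(y) + 92)/(2*sin(y)^3 + sin(y)^2 + 7*sin(y) + 3)^3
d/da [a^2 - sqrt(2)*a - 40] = 2*a - sqrt(2)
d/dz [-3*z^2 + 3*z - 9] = 3 - 6*z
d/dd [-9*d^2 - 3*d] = -18*d - 3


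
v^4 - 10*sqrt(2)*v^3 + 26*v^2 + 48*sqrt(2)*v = v*(v - 8*sqrt(2))*(v - 3*sqrt(2))*(v + sqrt(2))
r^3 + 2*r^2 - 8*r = r*(r - 2)*(r + 4)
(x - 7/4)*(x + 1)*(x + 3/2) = x^3 + 3*x^2/4 - 23*x/8 - 21/8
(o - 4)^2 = o^2 - 8*o + 16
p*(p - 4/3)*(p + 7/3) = p^3 + p^2 - 28*p/9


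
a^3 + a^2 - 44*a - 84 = (a - 7)*(a + 2)*(a + 6)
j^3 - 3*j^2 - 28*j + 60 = (j - 6)*(j - 2)*(j + 5)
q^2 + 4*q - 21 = (q - 3)*(q + 7)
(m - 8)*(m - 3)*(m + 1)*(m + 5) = m^4 - 5*m^3 - 37*m^2 + 89*m + 120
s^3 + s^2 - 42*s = s*(s - 6)*(s + 7)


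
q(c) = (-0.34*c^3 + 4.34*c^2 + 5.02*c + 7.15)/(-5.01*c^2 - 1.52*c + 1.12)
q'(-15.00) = 0.07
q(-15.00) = -1.86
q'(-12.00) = 0.07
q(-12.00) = -1.65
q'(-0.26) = -2.53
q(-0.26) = 5.22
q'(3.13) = 0.23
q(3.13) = -1.04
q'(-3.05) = 0.03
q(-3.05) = -1.02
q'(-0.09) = 6.29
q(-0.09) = 5.54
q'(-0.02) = 11.28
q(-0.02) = 6.14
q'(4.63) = 0.13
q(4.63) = -0.79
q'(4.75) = 0.12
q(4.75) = -0.78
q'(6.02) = 0.10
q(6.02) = -0.64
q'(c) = (10.02*c + 1.52)*(-0.34*c^3 + 4.34*c^2 + 5.02*c + 7.15)/(-5.01*c^2 - 1.52*c + 1.12)^2 + (-1.02*c^2 + 8.68*c + 5.02)/(-5.01*c^2 - 1.52*c + 1.12) = (1.7034*c^4 + 1.0336*c^3 + 17.411*c^2 + 81.3646*c + 16.4904)/(25.1001*c^4 + 15.2304*c^3 - 8.912*c^2 - 3.4048*c + 1.2544)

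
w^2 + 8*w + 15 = (w + 3)*(w + 5)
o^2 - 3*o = o*(o - 3)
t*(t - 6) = t^2 - 6*t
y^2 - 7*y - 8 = (y - 8)*(y + 1)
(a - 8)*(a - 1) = a^2 - 9*a + 8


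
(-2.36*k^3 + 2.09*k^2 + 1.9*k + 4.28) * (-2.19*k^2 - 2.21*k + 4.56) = 5.1684*k^5 + 0.6385*k^4 - 19.5415*k^3 - 4.0418*k^2 - 0.7948*k + 19.5168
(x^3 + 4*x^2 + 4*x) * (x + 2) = x^4 + 6*x^3 + 12*x^2 + 8*x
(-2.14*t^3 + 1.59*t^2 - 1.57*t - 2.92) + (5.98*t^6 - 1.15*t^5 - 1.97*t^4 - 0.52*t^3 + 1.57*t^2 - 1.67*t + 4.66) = 5.98*t^6 - 1.15*t^5 - 1.97*t^4 - 2.66*t^3 + 3.16*t^2 - 3.24*t + 1.74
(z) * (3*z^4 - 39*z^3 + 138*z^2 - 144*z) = 3*z^5 - 39*z^4 + 138*z^3 - 144*z^2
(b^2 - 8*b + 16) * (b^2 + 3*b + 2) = b^4 - 5*b^3 - 6*b^2 + 32*b + 32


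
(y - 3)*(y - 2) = y^2 - 5*y + 6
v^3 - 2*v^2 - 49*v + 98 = (v - 7)*(v - 2)*(v + 7)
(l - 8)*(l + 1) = l^2 - 7*l - 8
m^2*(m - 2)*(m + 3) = m^4 + m^3 - 6*m^2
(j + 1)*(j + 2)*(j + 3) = j^3 + 6*j^2 + 11*j + 6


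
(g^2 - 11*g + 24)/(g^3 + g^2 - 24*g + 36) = (g - 8)/(g^2 + 4*g - 12)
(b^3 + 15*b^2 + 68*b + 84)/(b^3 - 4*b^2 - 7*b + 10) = (b^2 + 13*b + 42)/(b^2 - 6*b + 5)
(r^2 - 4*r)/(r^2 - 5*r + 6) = r*(r - 4)/(r^2 - 5*r + 6)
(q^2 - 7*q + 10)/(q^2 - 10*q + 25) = (q - 2)/(q - 5)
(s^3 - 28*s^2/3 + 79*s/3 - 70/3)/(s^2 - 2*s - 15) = (3*s^2 - 13*s + 14)/(3*(s + 3))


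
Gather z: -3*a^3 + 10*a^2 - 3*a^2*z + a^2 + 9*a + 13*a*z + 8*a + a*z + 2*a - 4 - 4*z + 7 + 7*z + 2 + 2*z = -3*a^3 + 11*a^2 + 19*a + z*(-3*a^2 + 14*a + 5) + 5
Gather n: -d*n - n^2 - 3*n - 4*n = -n^2 + n*(-d - 7)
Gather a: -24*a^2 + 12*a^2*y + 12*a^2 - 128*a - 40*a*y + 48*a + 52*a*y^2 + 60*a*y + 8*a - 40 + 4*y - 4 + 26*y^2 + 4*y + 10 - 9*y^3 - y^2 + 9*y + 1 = a^2*(12*y - 12) + a*(52*y^2 + 20*y - 72) - 9*y^3 + 25*y^2 + 17*y - 33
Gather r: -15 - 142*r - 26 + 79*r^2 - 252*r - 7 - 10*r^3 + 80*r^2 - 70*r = -10*r^3 + 159*r^2 - 464*r - 48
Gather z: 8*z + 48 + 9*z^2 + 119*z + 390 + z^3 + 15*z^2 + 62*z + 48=z^3 + 24*z^2 + 189*z + 486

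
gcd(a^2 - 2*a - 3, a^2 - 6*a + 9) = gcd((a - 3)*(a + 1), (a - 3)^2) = a - 3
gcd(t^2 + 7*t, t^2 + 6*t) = t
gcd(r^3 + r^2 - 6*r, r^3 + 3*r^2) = r^2 + 3*r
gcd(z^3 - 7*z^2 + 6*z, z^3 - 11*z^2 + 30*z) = z^2 - 6*z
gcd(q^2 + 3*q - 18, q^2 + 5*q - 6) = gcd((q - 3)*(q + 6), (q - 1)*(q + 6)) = q + 6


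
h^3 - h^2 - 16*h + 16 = (h - 4)*(h - 1)*(h + 4)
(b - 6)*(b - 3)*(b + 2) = b^3 - 7*b^2 + 36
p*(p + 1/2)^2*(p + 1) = p^4 + 2*p^3 + 5*p^2/4 + p/4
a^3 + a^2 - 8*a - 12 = (a - 3)*(a + 2)^2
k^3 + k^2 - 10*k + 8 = (k - 2)*(k - 1)*(k + 4)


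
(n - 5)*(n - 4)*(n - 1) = n^3 - 10*n^2 + 29*n - 20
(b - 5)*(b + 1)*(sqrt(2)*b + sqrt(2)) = sqrt(2)*b^3 - 3*sqrt(2)*b^2 - 9*sqrt(2)*b - 5*sqrt(2)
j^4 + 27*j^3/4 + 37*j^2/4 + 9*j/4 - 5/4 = (j - 1/4)*(j + 1)^2*(j + 5)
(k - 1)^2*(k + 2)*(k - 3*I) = k^4 - 3*I*k^3 - 3*k^2 + 2*k + 9*I*k - 6*I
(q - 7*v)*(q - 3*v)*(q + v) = q^3 - 9*q^2*v + 11*q*v^2 + 21*v^3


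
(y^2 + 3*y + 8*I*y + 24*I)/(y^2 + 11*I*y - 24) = (y + 3)/(y + 3*I)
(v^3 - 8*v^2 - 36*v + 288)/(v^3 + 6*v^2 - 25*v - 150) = (v^2 - 14*v + 48)/(v^2 - 25)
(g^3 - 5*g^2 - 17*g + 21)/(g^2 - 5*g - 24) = (g^2 - 8*g + 7)/(g - 8)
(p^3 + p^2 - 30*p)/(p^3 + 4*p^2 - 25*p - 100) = p*(p + 6)/(p^2 + 9*p + 20)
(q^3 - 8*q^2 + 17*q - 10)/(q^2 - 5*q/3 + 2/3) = 3*(q^2 - 7*q + 10)/(3*q - 2)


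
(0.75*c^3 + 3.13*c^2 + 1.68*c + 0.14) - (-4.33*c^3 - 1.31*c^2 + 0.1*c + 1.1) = 5.08*c^3 + 4.44*c^2 + 1.58*c - 0.96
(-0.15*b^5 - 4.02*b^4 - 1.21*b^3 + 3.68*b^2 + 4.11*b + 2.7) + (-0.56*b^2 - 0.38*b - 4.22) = -0.15*b^5 - 4.02*b^4 - 1.21*b^3 + 3.12*b^2 + 3.73*b - 1.52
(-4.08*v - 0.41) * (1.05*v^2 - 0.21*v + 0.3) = -4.284*v^3 + 0.4263*v^2 - 1.1379*v - 0.123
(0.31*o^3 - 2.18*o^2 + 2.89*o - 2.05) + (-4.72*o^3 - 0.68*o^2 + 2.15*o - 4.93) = -4.41*o^3 - 2.86*o^2 + 5.04*o - 6.98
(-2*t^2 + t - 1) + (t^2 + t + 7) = -t^2 + 2*t + 6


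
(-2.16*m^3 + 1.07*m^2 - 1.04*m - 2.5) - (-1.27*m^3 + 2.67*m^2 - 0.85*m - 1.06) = -0.89*m^3 - 1.6*m^2 - 0.19*m - 1.44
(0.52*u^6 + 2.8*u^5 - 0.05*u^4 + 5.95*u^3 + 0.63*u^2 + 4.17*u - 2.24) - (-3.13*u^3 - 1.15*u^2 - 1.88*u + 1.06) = 0.52*u^6 + 2.8*u^5 - 0.05*u^4 + 9.08*u^3 + 1.78*u^2 + 6.05*u - 3.3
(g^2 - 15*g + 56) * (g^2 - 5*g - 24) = g^4 - 20*g^3 + 107*g^2 + 80*g - 1344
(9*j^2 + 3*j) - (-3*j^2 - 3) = 12*j^2 + 3*j + 3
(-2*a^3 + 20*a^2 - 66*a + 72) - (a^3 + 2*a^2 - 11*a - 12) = -3*a^3 + 18*a^2 - 55*a + 84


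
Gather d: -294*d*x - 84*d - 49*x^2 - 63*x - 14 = d*(-294*x - 84) - 49*x^2 - 63*x - 14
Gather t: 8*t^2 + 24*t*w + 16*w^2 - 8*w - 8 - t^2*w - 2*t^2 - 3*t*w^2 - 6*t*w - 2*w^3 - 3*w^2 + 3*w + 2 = t^2*(6 - w) + t*(-3*w^2 + 18*w) - 2*w^3 + 13*w^2 - 5*w - 6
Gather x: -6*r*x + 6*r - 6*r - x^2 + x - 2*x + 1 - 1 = -x^2 + x*(-6*r - 1)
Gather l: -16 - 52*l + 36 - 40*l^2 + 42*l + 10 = -40*l^2 - 10*l + 30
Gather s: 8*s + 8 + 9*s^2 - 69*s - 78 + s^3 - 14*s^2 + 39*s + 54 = s^3 - 5*s^2 - 22*s - 16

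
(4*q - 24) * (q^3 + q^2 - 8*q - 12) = 4*q^4 - 20*q^3 - 56*q^2 + 144*q + 288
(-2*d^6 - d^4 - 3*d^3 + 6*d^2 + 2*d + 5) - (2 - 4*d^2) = -2*d^6 - d^4 - 3*d^3 + 10*d^2 + 2*d + 3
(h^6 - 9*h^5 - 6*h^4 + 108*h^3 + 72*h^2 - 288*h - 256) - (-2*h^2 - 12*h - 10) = h^6 - 9*h^5 - 6*h^4 + 108*h^3 + 74*h^2 - 276*h - 246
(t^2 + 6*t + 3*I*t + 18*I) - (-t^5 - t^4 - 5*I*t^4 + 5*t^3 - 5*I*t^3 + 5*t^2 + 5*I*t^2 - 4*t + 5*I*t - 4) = t^5 + t^4 + 5*I*t^4 - 5*t^3 + 5*I*t^3 - 4*t^2 - 5*I*t^2 + 10*t - 2*I*t + 4 + 18*I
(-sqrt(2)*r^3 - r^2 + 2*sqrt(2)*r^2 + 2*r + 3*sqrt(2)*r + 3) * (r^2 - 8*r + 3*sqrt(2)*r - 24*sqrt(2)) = -sqrt(2)*r^5 - 7*r^4 + 10*sqrt(2)*r^4 - 16*sqrt(2)*r^3 + 70*r^3 - 91*r^2 + 6*sqrt(2)*r^2 - 168*r - 39*sqrt(2)*r - 72*sqrt(2)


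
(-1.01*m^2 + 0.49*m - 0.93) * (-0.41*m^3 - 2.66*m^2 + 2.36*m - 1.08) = 0.4141*m^5 + 2.4857*m^4 - 3.3057*m^3 + 4.721*m^2 - 2.724*m + 1.0044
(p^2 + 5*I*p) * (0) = 0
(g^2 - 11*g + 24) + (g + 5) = g^2 - 10*g + 29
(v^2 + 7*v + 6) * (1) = v^2 + 7*v + 6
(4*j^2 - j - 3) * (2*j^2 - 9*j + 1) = 8*j^4 - 38*j^3 + 7*j^2 + 26*j - 3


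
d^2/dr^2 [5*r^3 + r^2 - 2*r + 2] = 30*r + 2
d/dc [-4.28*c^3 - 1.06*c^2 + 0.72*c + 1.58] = -12.84*c^2 - 2.12*c + 0.72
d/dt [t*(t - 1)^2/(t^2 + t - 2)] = (t^2 + 4*t - 2)/(t^2 + 4*t + 4)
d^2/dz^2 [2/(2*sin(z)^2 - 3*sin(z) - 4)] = 2*(16*sin(z)^4 - 18*sin(z)^3 + 17*sin(z)^2 + 24*sin(z) - 34)/(3*sin(z) + cos(2*z) + 3)^3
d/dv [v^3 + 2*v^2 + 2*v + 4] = 3*v^2 + 4*v + 2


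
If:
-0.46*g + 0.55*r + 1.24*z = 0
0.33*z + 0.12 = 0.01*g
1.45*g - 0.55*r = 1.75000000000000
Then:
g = 2.14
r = 2.46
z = -0.30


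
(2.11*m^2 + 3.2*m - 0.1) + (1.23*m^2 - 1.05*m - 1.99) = 3.34*m^2 + 2.15*m - 2.09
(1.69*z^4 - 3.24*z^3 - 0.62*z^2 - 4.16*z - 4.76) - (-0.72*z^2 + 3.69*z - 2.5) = 1.69*z^4 - 3.24*z^3 + 0.1*z^2 - 7.85*z - 2.26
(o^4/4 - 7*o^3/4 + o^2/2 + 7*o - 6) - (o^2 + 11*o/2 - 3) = o^4/4 - 7*o^3/4 - o^2/2 + 3*o/2 - 3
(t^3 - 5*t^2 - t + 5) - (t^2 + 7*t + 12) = t^3 - 6*t^2 - 8*t - 7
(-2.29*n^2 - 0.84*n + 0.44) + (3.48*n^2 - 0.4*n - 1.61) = 1.19*n^2 - 1.24*n - 1.17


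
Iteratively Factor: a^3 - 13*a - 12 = (a - 4)*(a^2 + 4*a + 3) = (a - 4)*(a + 3)*(a + 1)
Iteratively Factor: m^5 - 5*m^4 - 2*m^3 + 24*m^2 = (m)*(m^4 - 5*m^3 - 2*m^2 + 24*m) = m*(m - 3)*(m^3 - 2*m^2 - 8*m) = m*(m - 3)*(m + 2)*(m^2 - 4*m) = m^2*(m - 3)*(m + 2)*(m - 4)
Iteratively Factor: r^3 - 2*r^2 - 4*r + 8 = (r - 2)*(r^2 - 4) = (r - 2)^2*(r + 2)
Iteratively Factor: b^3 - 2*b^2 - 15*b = (b + 3)*(b^2 - 5*b) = b*(b + 3)*(b - 5)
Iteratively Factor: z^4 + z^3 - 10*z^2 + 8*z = (z - 2)*(z^3 + 3*z^2 - 4*z) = z*(z - 2)*(z^2 + 3*z - 4) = z*(z - 2)*(z + 4)*(z - 1)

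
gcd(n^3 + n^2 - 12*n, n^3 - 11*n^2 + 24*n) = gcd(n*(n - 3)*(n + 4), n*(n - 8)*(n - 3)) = n^2 - 3*n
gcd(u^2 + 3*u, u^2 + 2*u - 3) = u + 3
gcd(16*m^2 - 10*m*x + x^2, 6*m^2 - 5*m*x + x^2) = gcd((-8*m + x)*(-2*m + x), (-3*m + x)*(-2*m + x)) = -2*m + x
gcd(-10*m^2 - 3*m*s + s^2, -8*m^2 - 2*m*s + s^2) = 2*m + s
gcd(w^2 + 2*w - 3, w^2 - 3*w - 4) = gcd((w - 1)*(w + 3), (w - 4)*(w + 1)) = 1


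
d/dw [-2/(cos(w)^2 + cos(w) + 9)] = -2*(2*cos(w) + 1)*sin(w)/(cos(w)^2 + cos(w) + 9)^2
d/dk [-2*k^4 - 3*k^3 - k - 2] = -8*k^3 - 9*k^2 - 1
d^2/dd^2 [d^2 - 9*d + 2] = 2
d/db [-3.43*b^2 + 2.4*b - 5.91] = 2.4 - 6.86*b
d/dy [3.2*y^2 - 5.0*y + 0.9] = 6.4*y - 5.0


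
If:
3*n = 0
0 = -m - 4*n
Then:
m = 0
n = 0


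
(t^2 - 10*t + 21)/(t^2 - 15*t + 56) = (t - 3)/(t - 8)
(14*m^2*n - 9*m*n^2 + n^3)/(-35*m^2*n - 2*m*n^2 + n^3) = (-2*m + n)/(5*m + n)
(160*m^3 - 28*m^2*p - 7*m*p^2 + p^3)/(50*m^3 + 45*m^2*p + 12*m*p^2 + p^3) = (32*m^2 - 12*m*p + p^2)/(10*m^2 + 7*m*p + p^2)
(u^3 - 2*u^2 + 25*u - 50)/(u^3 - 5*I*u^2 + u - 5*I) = (u^2 + u*(-2 + 5*I) - 10*I)/(u^2 + 1)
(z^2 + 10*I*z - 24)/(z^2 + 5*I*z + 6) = (z + 4*I)/(z - I)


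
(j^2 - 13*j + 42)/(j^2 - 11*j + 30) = (j - 7)/(j - 5)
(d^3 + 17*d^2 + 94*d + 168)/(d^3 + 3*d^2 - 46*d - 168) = (d + 7)/(d - 7)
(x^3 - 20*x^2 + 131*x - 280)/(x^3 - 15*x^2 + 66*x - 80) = (x - 7)/(x - 2)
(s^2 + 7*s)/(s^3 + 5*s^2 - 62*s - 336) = s/(s^2 - 2*s - 48)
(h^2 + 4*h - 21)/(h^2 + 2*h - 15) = (h + 7)/(h + 5)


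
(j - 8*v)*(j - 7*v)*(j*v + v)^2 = j^4*v^2 - 15*j^3*v^3 + 2*j^3*v^2 + 56*j^2*v^4 - 30*j^2*v^3 + j^2*v^2 + 112*j*v^4 - 15*j*v^3 + 56*v^4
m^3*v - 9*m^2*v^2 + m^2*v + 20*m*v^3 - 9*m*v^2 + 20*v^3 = (m - 5*v)*(m - 4*v)*(m*v + v)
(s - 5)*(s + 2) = s^2 - 3*s - 10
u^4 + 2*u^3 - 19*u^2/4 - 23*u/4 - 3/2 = (u - 2)*(u + 1/2)^2*(u + 3)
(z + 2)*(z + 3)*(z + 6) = z^3 + 11*z^2 + 36*z + 36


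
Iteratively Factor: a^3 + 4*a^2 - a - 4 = (a + 4)*(a^2 - 1) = (a - 1)*(a + 4)*(a + 1)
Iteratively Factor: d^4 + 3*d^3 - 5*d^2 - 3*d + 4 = (d + 4)*(d^3 - d^2 - d + 1) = (d - 1)*(d + 4)*(d^2 - 1) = (d - 1)*(d + 1)*(d + 4)*(d - 1)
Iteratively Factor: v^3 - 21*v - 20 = (v + 1)*(v^2 - v - 20) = (v - 5)*(v + 1)*(v + 4)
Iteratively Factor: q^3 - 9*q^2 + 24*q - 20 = (q - 5)*(q^2 - 4*q + 4) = (q - 5)*(q - 2)*(q - 2)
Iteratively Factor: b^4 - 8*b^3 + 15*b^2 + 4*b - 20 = (b - 5)*(b^3 - 3*b^2 + 4) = (b - 5)*(b - 2)*(b^2 - b - 2) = (b - 5)*(b - 2)*(b + 1)*(b - 2)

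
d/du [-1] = 0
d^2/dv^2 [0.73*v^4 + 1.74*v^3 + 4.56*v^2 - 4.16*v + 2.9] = 8.76*v^2 + 10.44*v + 9.12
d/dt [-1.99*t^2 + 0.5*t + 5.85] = 0.5 - 3.98*t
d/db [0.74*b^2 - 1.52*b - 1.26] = 1.48*b - 1.52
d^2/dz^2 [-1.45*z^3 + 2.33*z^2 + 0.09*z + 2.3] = 4.66 - 8.7*z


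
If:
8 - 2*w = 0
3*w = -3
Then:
No Solution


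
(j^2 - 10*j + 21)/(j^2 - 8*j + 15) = (j - 7)/(j - 5)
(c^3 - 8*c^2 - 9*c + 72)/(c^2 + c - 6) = (c^2 - 11*c + 24)/(c - 2)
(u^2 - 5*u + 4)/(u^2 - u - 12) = (u - 1)/(u + 3)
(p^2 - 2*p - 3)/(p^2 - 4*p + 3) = (p + 1)/(p - 1)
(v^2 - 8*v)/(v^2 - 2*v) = (v - 8)/(v - 2)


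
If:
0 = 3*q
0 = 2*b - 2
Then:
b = 1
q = 0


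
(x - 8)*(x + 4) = x^2 - 4*x - 32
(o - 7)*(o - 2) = o^2 - 9*o + 14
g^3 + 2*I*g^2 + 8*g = g*(g - 2*I)*(g + 4*I)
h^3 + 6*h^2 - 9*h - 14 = (h - 2)*(h + 1)*(h + 7)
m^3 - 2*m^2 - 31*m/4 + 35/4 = (m - 7/2)*(m - 1)*(m + 5/2)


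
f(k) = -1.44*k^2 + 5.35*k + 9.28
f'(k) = 5.35 - 2.88*k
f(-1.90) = -6.08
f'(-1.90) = 10.82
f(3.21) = 11.62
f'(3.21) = -3.89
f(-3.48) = -26.78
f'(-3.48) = 15.37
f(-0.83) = 3.85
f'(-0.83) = 7.74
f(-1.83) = -5.33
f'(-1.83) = 10.62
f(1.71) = 14.22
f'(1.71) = 0.43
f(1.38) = 13.92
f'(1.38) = 1.38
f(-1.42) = -1.22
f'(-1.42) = 9.44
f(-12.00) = -262.28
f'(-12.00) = 39.91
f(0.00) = 9.28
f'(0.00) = 5.35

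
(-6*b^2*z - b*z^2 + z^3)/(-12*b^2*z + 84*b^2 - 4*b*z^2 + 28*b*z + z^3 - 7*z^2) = z*(-3*b + z)/(-6*b*z + 42*b + z^2 - 7*z)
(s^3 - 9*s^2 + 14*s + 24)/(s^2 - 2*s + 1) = (s^3 - 9*s^2 + 14*s + 24)/(s^2 - 2*s + 1)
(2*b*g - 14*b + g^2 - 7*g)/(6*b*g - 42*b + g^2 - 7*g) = (2*b + g)/(6*b + g)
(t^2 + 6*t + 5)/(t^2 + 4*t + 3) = (t + 5)/(t + 3)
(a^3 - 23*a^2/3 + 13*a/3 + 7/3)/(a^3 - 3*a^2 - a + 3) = (3*a^2 - 20*a - 7)/(3*(a^2 - 2*a - 3))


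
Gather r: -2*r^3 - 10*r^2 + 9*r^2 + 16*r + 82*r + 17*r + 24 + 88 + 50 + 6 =-2*r^3 - r^2 + 115*r + 168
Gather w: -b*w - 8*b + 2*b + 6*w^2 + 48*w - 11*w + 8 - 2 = -6*b + 6*w^2 + w*(37 - b) + 6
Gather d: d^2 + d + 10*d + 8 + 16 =d^2 + 11*d + 24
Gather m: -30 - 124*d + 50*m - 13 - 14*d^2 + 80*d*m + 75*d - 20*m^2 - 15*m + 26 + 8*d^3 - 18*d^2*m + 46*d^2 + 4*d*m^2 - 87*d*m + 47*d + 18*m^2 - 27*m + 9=8*d^3 + 32*d^2 - 2*d + m^2*(4*d - 2) + m*(-18*d^2 - 7*d + 8) - 8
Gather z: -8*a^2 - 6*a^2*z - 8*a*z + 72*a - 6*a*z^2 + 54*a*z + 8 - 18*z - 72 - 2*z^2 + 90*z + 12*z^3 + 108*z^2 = -8*a^2 + 72*a + 12*z^3 + z^2*(106 - 6*a) + z*(-6*a^2 + 46*a + 72) - 64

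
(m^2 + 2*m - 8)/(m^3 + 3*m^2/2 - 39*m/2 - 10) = 2*(m^2 + 2*m - 8)/(2*m^3 + 3*m^2 - 39*m - 20)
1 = 1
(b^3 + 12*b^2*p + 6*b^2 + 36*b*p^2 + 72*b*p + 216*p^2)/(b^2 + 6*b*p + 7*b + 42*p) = (b^2 + 6*b*p + 6*b + 36*p)/(b + 7)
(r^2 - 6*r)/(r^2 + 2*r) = (r - 6)/(r + 2)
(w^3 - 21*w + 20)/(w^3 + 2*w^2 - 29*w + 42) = (w^3 - 21*w + 20)/(w^3 + 2*w^2 - 29*w + 42)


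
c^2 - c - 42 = (c - 7)*(c + 6)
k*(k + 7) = k^2 + 7*k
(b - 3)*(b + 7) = b^2 + 4*b - 21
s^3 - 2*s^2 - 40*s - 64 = (s - 8)*(s + 2)*(s + 4)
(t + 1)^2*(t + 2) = t^3 + 4*t^2 + 5*t + 2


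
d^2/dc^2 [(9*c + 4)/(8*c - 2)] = 100/(4*c - 1)^3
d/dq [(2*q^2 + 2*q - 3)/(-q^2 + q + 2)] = (4*q^2 + 2*q + 7)/(q^4 - 2*q^3 - 3*q^2 + 4*q + 4)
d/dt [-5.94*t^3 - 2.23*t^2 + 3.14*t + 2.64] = -17.82*t^2 - 4.46*t + 3.14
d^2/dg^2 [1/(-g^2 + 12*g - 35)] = 2*(g^2 - 12*g - 4*(g - 6)^2 + 35)/(g^2 - 12*g + 35)^3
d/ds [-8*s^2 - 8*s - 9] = -16*s - 8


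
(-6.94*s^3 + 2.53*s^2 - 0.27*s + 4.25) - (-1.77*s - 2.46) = -6.94*s^3 + 2.53*s^2 + 1.5*s + 6.71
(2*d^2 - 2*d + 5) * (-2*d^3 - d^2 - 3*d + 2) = -4*d^5 + 2*d^4 - 14*d^3 + 5*d^2 - 19*d + 10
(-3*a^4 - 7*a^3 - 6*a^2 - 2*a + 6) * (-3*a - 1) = 9*a^5 + 24*a^4 + 25*a^3 + 12*a^2 - 16*a - 6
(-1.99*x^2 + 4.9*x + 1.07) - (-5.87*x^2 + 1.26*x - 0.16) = 3.88*x^2 + 3.64*x + 1.23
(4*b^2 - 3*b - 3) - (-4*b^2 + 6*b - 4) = 8*b^2 - 9*b + 1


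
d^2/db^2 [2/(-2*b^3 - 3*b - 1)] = 12*(2*b*(2*b^3 + 3*b + 1) - 3*(2*b^2 + 1)^2)/(2*b^3 + 3*b + 1)^3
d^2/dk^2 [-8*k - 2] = 0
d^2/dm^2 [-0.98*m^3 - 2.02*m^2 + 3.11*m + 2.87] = -5.88*m - 4.04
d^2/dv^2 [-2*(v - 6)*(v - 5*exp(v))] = 10*v*exp(v) - 40*exp(v) - 4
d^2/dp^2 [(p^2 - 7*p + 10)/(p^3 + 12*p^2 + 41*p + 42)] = 2*(p^6 - 21*p^5 - 315*p^4 - 547*p^3 + 5802*p^2 + 24084*p + 25588)/(p^9 + 36*p^8 + 555*p^7 + 4806*p^6 + 25779*p^5 + 88992*p^4 + 198197*p^3 + 275310*p^2 + 216972*p + 74088)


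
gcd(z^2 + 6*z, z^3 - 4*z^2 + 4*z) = z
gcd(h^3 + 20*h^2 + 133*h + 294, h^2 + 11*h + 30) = h + 6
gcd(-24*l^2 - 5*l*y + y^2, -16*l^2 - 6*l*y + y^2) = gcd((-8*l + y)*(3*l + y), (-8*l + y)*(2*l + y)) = -8*l + y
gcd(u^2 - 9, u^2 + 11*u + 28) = 1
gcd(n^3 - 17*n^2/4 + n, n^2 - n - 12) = n - 4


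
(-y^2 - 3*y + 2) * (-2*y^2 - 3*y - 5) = 2*y^4 + 9*y^3 + 10*y^2 + 9*y - 10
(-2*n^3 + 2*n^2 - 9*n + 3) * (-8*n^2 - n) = 16*n^5 - 14*n^4 + 70*n^3 - 15*n^2 - 3*n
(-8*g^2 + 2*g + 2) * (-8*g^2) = 64*g^4 - 16*g^3 - 16*g^2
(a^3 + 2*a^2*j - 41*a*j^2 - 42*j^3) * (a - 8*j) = a^4 - 6*a^3*j - 57*a^2*j^2 + 286*a*j^3 + 336*j^4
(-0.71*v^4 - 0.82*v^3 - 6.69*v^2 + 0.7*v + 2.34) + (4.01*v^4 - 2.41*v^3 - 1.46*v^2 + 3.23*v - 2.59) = 3.3*v^4 - 3.23*v^3 - 8.15*v^2 + 3.93*v - 0.25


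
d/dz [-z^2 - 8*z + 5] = -2*z - 8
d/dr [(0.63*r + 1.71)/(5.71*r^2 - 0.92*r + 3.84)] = (-3.5973*r^2 - 19.5282*r + 3.9924)/(32.6041*r^4 - 10.5064*r^3 + 44.6992*r^2 - 7.0656*r + 14.7456)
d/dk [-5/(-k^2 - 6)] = -10*k/(k^2 + 6)^2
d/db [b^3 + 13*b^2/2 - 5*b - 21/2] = 3*b^2 + 13*b - 5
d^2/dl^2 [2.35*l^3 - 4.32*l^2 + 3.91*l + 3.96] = 14.1*l - 8.64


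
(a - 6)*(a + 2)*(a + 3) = a^3 - a^2 - 24*a - 36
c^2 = c^2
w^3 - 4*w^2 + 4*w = w*(w - 2)^2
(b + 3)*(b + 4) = b^2 + 7*b + 12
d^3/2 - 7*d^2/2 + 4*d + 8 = (d/2 + 1/2)*(d - 4)^2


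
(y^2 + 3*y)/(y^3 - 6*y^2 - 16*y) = (y + 3)/(y^2 - 6*y - 16)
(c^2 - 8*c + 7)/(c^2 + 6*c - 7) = (c - 7)/(c + 7)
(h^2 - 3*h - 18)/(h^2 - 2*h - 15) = (h - 6)/(h - 5)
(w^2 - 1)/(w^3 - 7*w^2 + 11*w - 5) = (w + 1)/(w^2 - 6*w + 5)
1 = 1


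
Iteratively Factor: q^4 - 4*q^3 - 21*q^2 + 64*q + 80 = (q - 4)*(q^3 - 21*q - 20) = (q - 5)*(q - 4)*(q^2 + 5*q + 4) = (q - 5)*(q - 4)*(q + 1)*(q + 4)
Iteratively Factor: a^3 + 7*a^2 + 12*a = (a + 3)*(a^2 + 4*a) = a*(a + 3)*(a + 4)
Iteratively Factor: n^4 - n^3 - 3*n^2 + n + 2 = (n + 1)*(n^3 - 2*n^2 - n + 2) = (n - 1)*(n + 1)*(n^2 - n - 2) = (n - 1)*(n + 1)^2*(n - 2)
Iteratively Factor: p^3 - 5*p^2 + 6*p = (p - 3)*(p^2 - 2*p) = p*(p - 3)*(p - 2)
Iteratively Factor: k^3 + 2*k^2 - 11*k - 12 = (k + 4)*(k^2 - 2*k - 3) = (k - 3)*(k + 4)*(k + 1)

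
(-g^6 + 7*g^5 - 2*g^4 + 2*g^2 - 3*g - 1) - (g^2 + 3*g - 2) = -g^6 + 7*g^5 - 2*g^4 + g^2 - 6*g + 1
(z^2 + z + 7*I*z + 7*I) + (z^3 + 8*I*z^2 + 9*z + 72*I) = z^3 + z^2 + 8*I*z^2 + 10*z + 7*I*z + 79*I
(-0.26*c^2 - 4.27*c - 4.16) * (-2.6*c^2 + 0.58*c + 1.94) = 0.676*c^4 + 10.9512*c^3 + 7.835*c^2 - 10.6966*c - 8.0704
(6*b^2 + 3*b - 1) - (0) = 6*b^2 + 3*b - 1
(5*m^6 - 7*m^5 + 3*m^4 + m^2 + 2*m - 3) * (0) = 0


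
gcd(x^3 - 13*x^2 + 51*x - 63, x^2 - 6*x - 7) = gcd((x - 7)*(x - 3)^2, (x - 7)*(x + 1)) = x - 7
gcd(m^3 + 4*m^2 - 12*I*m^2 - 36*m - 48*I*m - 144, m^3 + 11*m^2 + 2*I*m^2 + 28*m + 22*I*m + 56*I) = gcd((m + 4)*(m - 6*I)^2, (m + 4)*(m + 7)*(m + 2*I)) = m + 4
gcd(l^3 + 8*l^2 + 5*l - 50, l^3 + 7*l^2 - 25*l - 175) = l + 5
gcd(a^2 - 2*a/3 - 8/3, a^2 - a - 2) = a - 2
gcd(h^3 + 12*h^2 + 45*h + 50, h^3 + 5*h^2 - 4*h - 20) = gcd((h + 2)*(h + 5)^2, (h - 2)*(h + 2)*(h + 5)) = h^2 + 7*h + 10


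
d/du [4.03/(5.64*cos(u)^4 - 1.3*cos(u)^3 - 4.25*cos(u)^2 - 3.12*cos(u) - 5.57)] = (90.9168*cos(u)^3 - 15.717*cos(u)^2 - 34.255*cos(u) - 12.5736)*sin(u)/(-5.64*cos(u)^4 + 1.3*cos(u)^3 + 4.25*cos(u)^2 + 3.12*cos(u) + 5.57)^2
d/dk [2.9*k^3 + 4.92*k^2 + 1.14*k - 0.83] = 8.7*k^2 + 9.84*k + 1.14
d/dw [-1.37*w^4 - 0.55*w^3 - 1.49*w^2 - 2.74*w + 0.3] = -5.48*w^3 - 1.65*w^2 - 2.98*w - 2.74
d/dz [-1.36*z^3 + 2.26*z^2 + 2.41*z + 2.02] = -4.08*z^2 + 4.52*z + 2.41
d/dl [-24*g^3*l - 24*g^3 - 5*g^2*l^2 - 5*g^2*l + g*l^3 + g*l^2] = g*(-24*g^2 - 10*g*l - 5*g + 3*l^2 + 2*l)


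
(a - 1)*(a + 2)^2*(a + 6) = a^4 + 9*a^3 + 18*a^2 - 4*a - 24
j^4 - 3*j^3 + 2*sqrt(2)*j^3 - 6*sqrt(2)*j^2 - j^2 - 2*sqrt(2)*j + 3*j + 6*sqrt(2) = (j - 3)*(j - 1)*(j + 1)*(j + 2*sqrt(2))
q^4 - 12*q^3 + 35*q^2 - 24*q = q*(q - 8)*(q - 3)*(q - 1)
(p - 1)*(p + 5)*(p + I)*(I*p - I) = I*p^4 - p^3 + 3*I*p^3 - 3*p^2 - 9*I*p^2 + 9*p + 5*I*p - 5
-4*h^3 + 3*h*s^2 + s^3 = (-h + s)*(2*h + s)^2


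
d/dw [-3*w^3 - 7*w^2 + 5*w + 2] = -9*w^2 - 14*w + 5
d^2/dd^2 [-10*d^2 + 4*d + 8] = -20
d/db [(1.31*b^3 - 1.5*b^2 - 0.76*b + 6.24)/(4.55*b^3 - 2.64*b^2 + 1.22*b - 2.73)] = (3.3666*b^4 + 10.1124*b^3 - 99.7413*b^2 + 41.1372*b - 5.538)/(20.7025*b^6 - 24.024*b^5 + 18.0716*b^4 - 31.2846*b^3 + 15.9028*b^2 - 6.6612*b + 7.4529)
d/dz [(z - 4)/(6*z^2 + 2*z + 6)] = (3*z^2 + z - (z - 4)*(6*z + 1) + 3)/(2*(3*z^2 + z + 3)^2)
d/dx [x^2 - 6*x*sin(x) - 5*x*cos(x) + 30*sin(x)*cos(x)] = 5*x*sin(x) - 6*x*cos(x) + 2*x - 6*sin(x) - 5*cos(x) + 30*cos(2*x)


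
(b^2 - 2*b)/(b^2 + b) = (b - 2)/(b + 1)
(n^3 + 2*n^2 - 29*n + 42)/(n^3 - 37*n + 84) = (n - 2)/(n - 4)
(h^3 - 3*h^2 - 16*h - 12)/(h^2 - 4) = (h^2 - 5*h - 6)/(h - 2)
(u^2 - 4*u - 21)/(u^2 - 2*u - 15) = (u - 7)/(u - 5)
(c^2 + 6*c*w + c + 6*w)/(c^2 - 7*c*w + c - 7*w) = (-c - 6*w)/(-c + 7*w)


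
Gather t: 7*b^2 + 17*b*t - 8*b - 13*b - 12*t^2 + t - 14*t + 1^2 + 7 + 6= 7*b^2 - 21*b - 12*t^2 + t*(17*b - 13) + 14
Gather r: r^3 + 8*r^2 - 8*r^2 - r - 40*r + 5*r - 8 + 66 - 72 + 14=r^3 - 36*r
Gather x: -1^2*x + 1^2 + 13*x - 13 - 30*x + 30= 18 - 18*x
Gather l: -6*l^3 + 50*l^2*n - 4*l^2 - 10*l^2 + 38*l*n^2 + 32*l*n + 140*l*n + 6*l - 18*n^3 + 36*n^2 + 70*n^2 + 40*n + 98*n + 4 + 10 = -6*l^3 + l^2*(50*n - 14) + l*(38*n^2 + 172*n + 6) - 18*n^3 + 106*n^2 + 138*n + 14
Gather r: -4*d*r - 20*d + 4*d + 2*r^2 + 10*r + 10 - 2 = -16*d + 2*r^2 + r*(10 - 4*d) + 8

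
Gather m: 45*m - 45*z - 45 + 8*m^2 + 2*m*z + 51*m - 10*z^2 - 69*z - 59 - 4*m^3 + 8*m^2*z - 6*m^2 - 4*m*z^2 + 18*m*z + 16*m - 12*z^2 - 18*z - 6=-4*m^3 + m^2*(8*z + 2) + m*(-4*z^2 + 20*z + 112) - 22*z^2 - 132*z - 110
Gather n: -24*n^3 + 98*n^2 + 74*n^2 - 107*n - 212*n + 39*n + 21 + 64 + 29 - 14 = -24*n^3 + 172*n^2 - 280*n + 100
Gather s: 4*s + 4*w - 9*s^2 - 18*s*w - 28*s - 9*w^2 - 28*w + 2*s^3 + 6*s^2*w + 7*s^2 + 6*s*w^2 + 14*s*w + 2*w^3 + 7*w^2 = 2*s^3 + s^2*(6*w - 2) + s*(6*w^2 - 4*w - 24) + 2*w^3 - 2*w^2 - 24*w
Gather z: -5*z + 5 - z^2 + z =-z^2 - 4*z + 5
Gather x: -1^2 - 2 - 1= -4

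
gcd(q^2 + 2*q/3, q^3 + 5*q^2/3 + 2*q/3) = q^2 + 2*q/3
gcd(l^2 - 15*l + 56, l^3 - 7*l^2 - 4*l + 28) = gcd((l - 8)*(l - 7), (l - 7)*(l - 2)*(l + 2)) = l - 7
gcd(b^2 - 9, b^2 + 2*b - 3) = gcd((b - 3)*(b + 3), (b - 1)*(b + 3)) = b + 3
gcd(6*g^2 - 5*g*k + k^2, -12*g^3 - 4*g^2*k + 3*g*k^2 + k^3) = 2*g - k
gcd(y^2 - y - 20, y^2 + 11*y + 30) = 1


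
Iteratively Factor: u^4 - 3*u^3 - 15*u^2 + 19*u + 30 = (u - 2)*(u^3 - u^2 - 17*u - 15) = (u - 2)*(u + 3)*(u^2 - 4*u - 5) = (u - 5)*(u - 2)*(u + 3)*(u + 1)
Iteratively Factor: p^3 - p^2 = (p)*(p^2 - p) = p*(p - 1)*(p)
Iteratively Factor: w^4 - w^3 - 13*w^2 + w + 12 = (w + 1)*(w^3 - 2*w^2 - 11*w + 12) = (w + 1)*(w + 3)*(w^2 - 5*w + 4) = (w - 4)*(w + 1)*(w + 3)*(w - 1)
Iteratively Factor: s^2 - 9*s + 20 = (s - 5)*(s - 4)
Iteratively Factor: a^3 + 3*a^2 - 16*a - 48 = (a + 4)*(a^2 - a - 12) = (a + 3)*(a + 4)*(a - 4)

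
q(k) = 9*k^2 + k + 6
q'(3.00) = 55.00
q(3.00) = 90.00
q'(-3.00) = -53.00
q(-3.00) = 84.00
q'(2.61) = 47.98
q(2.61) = 69.92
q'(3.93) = 71.74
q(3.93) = 148.93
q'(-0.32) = -4.76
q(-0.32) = 6.60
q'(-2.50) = -44.00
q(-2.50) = 59.75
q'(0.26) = 5.68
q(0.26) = 6.87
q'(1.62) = 30.16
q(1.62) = 31.24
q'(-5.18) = -92.24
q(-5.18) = 242.31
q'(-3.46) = -61.28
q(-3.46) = 110.28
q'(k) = 18*k + 1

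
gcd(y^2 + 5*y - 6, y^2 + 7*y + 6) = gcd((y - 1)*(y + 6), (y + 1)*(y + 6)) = y + 6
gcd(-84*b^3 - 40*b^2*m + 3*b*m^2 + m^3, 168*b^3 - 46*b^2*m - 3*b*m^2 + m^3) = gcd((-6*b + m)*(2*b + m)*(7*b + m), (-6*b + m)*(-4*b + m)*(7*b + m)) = 42*b^2 - b*m - m^2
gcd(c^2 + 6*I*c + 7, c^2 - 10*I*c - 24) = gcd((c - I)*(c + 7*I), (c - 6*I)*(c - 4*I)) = 1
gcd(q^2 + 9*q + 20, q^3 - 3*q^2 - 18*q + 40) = q + 4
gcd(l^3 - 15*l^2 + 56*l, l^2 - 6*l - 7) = l - 7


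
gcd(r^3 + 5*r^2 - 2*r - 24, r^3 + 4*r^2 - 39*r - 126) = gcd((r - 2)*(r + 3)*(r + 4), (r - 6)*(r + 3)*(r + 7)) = r + 3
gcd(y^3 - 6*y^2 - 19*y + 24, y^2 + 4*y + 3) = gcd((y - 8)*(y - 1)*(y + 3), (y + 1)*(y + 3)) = y + 3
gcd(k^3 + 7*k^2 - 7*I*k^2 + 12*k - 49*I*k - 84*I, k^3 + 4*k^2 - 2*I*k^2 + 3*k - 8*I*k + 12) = k + 4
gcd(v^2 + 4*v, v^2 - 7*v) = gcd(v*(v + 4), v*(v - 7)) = v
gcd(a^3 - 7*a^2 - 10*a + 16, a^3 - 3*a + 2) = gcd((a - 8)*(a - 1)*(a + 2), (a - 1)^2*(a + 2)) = a^2 + a - 2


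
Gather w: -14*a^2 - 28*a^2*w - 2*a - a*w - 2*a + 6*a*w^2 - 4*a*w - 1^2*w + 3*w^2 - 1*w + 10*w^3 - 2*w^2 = -14*a^2 - 4*a + 10*w^3 + w^2*(6*a + 1) + w*(-28*a^2 - 5*a - 2)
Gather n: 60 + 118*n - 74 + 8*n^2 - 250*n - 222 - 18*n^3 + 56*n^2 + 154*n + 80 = -18*n^3 + 64*n^2 + 22*n - 156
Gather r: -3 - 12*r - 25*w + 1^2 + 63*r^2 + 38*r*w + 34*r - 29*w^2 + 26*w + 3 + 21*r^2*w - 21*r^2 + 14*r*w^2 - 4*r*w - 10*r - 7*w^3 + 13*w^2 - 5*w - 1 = r^2*(21*w + 42) + r*(14*w^2 + 34*w + 12) - 7*w^3 - 16*w^2 - 4*w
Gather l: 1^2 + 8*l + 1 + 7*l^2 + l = 7*l^2 + 9*l + 2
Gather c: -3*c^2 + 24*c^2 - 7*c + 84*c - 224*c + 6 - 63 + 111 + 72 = 21*c^2 - 147*c + 126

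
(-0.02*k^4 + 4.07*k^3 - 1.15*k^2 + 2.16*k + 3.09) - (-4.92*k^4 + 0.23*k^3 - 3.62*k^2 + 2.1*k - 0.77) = 4.9*k^4 + 3.84*k^3 + 2.47*k^2 + 0.0600000000000001*k + 3.86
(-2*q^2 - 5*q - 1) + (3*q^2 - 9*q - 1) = q^2 - 14*q - 2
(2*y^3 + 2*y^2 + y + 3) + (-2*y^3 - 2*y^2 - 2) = y + 1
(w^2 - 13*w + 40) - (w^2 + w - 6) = 46 - 14*w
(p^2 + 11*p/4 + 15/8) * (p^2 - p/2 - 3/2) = p^4 + 9*p^3/4 - p^2 - 81*p/16 - 45/16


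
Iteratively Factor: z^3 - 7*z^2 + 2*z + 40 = (z - 4)*(z^2 - 3*z - 10) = (z - 5)*(z - 4)*(z + 2)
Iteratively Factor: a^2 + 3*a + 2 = (a + 2)*(a + 1)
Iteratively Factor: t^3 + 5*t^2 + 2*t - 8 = (t + 2)*(t^2 + 3*t - 4) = (t - 1)*(t + 2)*(t + 4)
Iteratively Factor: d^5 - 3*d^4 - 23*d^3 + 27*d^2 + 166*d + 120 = (d + 3)*(d^4 - 6*d^3 - 5*d^2 + 42*d + 40) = (d - 4)*(d + 3)*(d^3 - 2*d^2 - 13*d - 10) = (d - 4)*(d + 2)*(d + 3)*(d^2 - 4*d - 5) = (d - 5)*(d - 4)*(d + 2)*(d + 3)*(d + 1)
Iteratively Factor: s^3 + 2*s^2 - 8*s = (s)*(s^2 + 2*s - 8) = s*(s - 2)*(s + 4)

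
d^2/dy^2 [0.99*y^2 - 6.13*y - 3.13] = 1.98000000000000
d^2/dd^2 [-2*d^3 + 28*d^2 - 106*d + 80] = 56 - 12*d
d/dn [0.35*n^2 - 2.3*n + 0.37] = 0.7*n - 2.3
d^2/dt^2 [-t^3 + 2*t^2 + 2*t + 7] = 4 - 6*t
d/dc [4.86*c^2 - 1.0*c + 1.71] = 9.72*c - 1.0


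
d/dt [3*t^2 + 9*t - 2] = 6*t + 9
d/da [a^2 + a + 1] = 2*a + 1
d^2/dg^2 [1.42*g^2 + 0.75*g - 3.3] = 2.84000000000000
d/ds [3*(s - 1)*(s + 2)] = 6*s + 3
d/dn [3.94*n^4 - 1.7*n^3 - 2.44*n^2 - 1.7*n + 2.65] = 15.76*n^3 - 5.1*n^2 - 4.88*n - 1.7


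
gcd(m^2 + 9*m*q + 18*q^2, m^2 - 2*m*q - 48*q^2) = m + 6*q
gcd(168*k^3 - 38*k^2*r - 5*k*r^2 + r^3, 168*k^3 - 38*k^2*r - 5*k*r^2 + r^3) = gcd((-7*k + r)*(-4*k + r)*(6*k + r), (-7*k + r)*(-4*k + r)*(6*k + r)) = 168*k^3 - 38*k^2*r - 5*k*r^2 + r^3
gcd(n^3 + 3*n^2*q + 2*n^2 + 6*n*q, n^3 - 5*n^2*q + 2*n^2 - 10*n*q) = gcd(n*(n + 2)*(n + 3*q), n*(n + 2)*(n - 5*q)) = n^2 + 2*n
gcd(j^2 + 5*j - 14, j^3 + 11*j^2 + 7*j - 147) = j + 7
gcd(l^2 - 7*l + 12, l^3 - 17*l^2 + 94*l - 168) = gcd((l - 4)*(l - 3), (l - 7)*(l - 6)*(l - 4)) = l - 4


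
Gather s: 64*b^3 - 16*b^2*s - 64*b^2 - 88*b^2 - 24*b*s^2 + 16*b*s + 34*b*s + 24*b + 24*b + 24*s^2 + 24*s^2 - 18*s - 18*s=64*b^3 - 152*b^2 + 48*b + s^2*(48 - 24*b) + s*(-16*b^2 + 50*b - 36)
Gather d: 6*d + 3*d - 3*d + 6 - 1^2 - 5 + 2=6*d + 2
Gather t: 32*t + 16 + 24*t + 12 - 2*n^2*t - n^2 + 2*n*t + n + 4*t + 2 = -n^2 + n + t*(-2*n^2 + 2*n + 60) + 30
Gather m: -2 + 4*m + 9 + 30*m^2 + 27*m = 30*m^2 + 31*m + 7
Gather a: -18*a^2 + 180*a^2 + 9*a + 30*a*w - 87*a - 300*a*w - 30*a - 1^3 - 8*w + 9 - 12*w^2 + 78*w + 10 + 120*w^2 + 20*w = 162*a^2 + a*(-270*w - 108) + 108*w^2 + 90*w + 18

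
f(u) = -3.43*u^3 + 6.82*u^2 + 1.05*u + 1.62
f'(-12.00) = -1644.39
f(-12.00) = 6898.14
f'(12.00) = -1317.03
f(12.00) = -4930.74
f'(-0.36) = -5.19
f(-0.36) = 2.29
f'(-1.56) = -45.27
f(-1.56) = 29.60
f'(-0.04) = 0.49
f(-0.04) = 1.59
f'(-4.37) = -255.06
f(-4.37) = 413.52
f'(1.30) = 1.39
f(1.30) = 6.98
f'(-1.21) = -30.52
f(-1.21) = 16.41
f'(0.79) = 5.40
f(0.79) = 5.01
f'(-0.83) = -17.36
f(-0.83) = 7.41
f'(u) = -10.29*u^2 + 13.64*u + 1.05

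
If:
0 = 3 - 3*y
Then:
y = 1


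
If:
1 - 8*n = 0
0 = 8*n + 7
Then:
No Solution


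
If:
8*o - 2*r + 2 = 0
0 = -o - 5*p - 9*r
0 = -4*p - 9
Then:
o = 9/148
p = -9/4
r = 46/37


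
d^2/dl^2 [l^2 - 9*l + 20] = 2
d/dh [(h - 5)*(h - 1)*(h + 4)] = 3*h^2 - 4*h - 19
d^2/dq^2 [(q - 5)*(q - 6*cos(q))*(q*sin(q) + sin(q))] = -q^3*sin(q) + 4*q^2*sin(q) + 12*q^2*sin(2*q) + 6*q^2*cos(q) + 11*q*sin(q) - 48*q*sin(2*q) - 16*q*cos(q) - 24*q*cos(2*q) - 8*sin(q) - 66*sin(2*q) - 10*cos(q) + 48*cos(2*q)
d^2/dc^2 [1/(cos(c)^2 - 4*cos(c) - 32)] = (4*sin(c)^4 - 146*sin(c)^2 - 113*cos(c) - 3*cos(3*c) + 46)/(sin(c)^2 + 4*cos(c) + 31)^3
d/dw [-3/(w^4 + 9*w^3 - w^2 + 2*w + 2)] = 3*(4*w^3 + 27*w^2 - 2*w + 2)/(w^4 + 9*w^3 - w^2 + 2*w + 2)^2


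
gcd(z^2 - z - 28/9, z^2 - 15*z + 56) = 1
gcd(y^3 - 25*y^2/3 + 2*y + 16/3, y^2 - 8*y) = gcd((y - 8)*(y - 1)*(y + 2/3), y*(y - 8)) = y - 8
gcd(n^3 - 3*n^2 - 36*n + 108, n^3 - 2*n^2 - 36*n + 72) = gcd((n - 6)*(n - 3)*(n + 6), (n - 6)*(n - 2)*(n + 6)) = n^2 - 36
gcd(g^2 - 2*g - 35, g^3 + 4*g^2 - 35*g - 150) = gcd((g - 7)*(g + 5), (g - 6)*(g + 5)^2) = g + 5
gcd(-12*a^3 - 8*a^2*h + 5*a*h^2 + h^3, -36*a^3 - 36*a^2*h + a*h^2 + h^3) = 6*a^2 + 7*a*h + h^2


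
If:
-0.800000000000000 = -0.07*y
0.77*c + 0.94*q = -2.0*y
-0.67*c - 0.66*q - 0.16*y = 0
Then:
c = 109.92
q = -114.36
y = 11.43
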